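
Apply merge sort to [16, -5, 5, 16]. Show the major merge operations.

Divide and conquer:
  Merge [16] + [-5] -> [-5, 16]
  Merge [5] + [16] -> [5, 16]
  Merge [-5, 16] + [5, 16] -> [-5, 5, 16, 16]


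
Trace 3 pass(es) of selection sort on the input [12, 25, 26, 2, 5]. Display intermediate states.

Pass 1: Select minimum 2 at index 3, swap -> [2, 25, 26, 12, 5]
Pass 2: Select minimum 5 at index 4, swap -> [2, 5, 26, 12, 25]
Pass 3: Select minimum 12 at index 3, swap -> [2, 5, 12, 26, 25]


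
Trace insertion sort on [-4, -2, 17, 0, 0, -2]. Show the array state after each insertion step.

First element -4 is already 'sorted'
Insert -2: shifted 0 elements -> [-4, -2, 17, 0, 0, -2]
Insert 17: shifted 0 elements -> [-4, -2, 17, 0, 0, -2]
Insert 0: shifted 1 elements -> [-4, -2, 0, 17, 0, -2]
Insert 0: shifted 1 elements -> [-4, -2, 0, 0, 17, -2]
Insert -2: shifted 3 elements -> [-4, -2, -2, 0, 0, 17]


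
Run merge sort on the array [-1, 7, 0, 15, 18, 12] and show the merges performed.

Divide and conquer:
  Merge [7] + [0] -> [0, 7]
  Merge [-1] + [0, 7] -> [-1, 0, 7]
  Merge [18] + [12] -> [12, 18]
  Merge [15] + [12, 18] -> [12, 15, 18]
  Merge [-1, 0, 7] + [12, 15, 18] -> [-1, 0, 7, 12, 15, 18]


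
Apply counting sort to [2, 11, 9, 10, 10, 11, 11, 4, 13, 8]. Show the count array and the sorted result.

Count array: [0, 0, 1, 0, 1, 0, 0, 0, 1, 1, 2, 3, 0, 1]
(count[i] = number of elements equal to i)
Cumulative count: [0, 0, 1, 1, 2, 2, 2, 2, 3, 4, 6, 9, 9, 10]
Sorted: [2, 4, 8, 9, 10, 10, 11, 11, 11, 13]


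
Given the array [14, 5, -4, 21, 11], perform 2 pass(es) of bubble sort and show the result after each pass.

After pass 1: [5, -4, 14, 11, 21] (3 swaps)
After pass 2: [-4, 5, 11, 14, 21] (2 swaps)
Total swaps: 5


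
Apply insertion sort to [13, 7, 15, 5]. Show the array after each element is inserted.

First element 13 is already 'sorted'
Insert 7: shifted 1 elements -> [7, 13, 15, 5]
Insert 15: shifted 0 elements -> [7, 13, 15, 5]
Insert 5: shifted 3 elements -> [5, 7, 13, 15]


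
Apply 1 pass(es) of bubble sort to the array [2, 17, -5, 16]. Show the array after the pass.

After pass 1: [2, -5, 16, 17] (2 swaps)
Total swaps: 2


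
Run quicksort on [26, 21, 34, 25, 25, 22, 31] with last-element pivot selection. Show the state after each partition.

Partition 1: pivot=31 at index 5 -> [26, 21, 25, 25, 22, 31, 34]
Partition 2: pivot=22 at index 1 -> [21, 22, 25, 25, 26, 31, 34]
Partition 3: pivot=26 at index 4 -> [21, 22, 25, 25, 26, 31, 34]
Partition 4: pivot=25 at index 3 -> [21, 22, 25, 25, 26, 31, 34]


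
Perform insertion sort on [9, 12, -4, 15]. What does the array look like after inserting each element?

First element 9 is already 'sorted'
Insert 12: shifted 0 elements -> [9, 12, -4, 15]
Insert -4: shifted 2 elements -> [-4, 9, 12, 15]
Insert 15: shifted 0 elements -> [-4, 9, 12, 15]


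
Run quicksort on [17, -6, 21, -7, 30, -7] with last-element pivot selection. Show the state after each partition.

Partition 1: pivot=-7 at index 1 -> [-7, -7, 21, 17, 30, -6]
Partition 2: pivot=-6 at index 2 -> [-7, -7, -6, 17, 30, 21]
Partition 3: pivot=21 at index 4 -> [-7, -7, -6, 17, 21, 30]


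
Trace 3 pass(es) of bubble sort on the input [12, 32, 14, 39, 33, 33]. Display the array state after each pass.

After pass 1: [12, 14, 32, 33, 33, 39] (3 swaps)
After pass 2: [12, 14, 32, 33, 33, 39] (0 swaps)
After pass 3: [12, 14, 32, 33, 33, 39] (0 swaps)
Total swaps: 3


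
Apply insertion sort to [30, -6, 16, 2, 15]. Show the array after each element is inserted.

First element 30 is already 'sorted'
Insert -6: shifted 1 elements -> [-6, 30, 16, 2, 15]
Insert 16: shifted 1 elements -> [-6, 16, 30, 2, 15]
Insert 2: shifted 2 elements -> [-6, 2, 16, 30, 15]
Insert 15: shifted 2 elements -> [-6, 2, 15, 16, 30]


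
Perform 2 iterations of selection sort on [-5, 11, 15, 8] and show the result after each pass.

Pass 1: Select minimum -5 at index 0, swap -> [-5, 11, 15, 8]
Pass 2: Select minimum 8 at index 3, swap -> [-5, 8, 15, 11]


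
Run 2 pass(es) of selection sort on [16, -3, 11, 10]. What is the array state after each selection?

Pass 1: Select minimum -3 at index 1, swap -> [-3, 16, 11, 10]
Pass 2: Select minimum 10 at index 3, swap -> [-3, 10, 11, 16]


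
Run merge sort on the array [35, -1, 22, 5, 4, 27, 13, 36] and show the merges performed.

Divide and conquer:
  Merge [35] + [-1] -> [-1, 35]
  Merge [22] + [5] -> [5, 22]
  Merge [-1, 35] + [5, 22] -> [-1, 5, 22, 35]
  Merge [4] + [27] -> [4, 27]
  Merge [13] + [36] -> [13, 36]
  Merge [4, 27] + [13, 36] -> [4, 13, 27, 36]
  Merge [-1, 5, 22, 35] + [4, 13, 27, 36] -> [-1, 4, 5, 13, 22, 27, 35, 36]


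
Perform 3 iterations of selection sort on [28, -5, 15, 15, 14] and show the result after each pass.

Pass 1: Select minimum -5 at index 1, swap -> [-5, 28, 15, 15, 14]
Pass 2: Select minimum 14 at index 4, swap -> [-5, 14, 15, 15, 28]
Pass 3: Select minimum 15 at index 2, swap -> [-5, 14, 15, 15, 28]


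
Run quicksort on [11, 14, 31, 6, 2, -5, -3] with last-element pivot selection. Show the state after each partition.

Partition 1: pivot=-3 at index 1 -> [-5, -3, 31, 6, 2, 11, 14]
Partition 2: pivot=14 at index 5 -> [-5, -3, 6, 2, 11, 14, 31]
Partition 3: pivot=11 at index 4 -> [-5, -3, 6, 2, 11, 14, 31]
Partition 4: pivot=2 at index 2 -> [-5, -3, 2, 6, 11, 14, 31]


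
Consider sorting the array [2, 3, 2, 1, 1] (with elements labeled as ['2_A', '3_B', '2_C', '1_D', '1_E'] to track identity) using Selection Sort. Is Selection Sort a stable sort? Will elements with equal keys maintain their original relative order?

Trace Selection Sort on the labeled array (the key is the number; the letter only tracks identity):
  Pass 1: minimum of unsorted part is 1_D at index 3; swap it with 2_A at index 0 -> [1_D, 3_B, 2_C, 2_A, 1_E]
  Pass 2: minimum of unsorted part is 1_E at index 4; swap it with 3_B at index 1 -> [1_D, 1_E, 2_C, 2_A, 3_B]
  Pass 3: minimum 2_C is already at index 2; no swap -> [1_D, 1_E, 2_C, 2_A, 3_B]
  Pass 4: minimum 2_A is already at index 3; no swap -> [1_D, 1_E, 2_C, 2_A, 3_B]
Final order: [1_D, 1_E, 2_C, 2_A, 3_B]
Equal keys:
  value 1: originally 1_D, 1_E; after sorting 1_D, 1_E -> order preserved
  value 2: originally 2_A, 2_C; after sorting 2_C, 2_A -> order changed
Equal keys were reordered, so Selection Sort is not stable: the long-range swap that moves the minimum into place can carry an element past an equal key. (One such input is enough; an unstable sort may happen to preserve order on other inputs, but it gives no guarantee.)
Answer: Not stable


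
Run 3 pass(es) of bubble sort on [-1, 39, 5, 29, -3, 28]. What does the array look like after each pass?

After pass 1: [-1, 5, 29, -3, 28, 39] (4 swaps)
After pass 2: [-1, 5, -3, 28, 29, 39] (2 swaps)
After pass 3: [-1, -3, 5, 28, 29, 39] (1 swaps)
Total swaps: 7


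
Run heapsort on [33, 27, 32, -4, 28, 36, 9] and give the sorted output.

Build heap: [36, 28, 33, -4, 27, 32, 9]
Extract 36: [33, 28, 32, -4, 27, 9, 36]
Extract 33: [32, 28, 9, -4, 27, 33, 36]
Extract 32: [28, 27, 9, -4, 32, 33, 36]
Extract 28: [27, -4, 9, 28, 32, 33, 36]
Extract 27: [9, -4, 27, 28, 32, 33, 36]
Extract 9: [-4, 9, 27, 28, 32, 33, 36]


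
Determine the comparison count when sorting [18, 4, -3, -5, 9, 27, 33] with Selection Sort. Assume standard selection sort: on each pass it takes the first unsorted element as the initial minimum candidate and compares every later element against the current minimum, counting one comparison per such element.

Pass 1: scan indices 1..6 for the minimum = 6 comparison(s); min is -5, place at index 0 -> [-5, 4, -3, 18, 9, 27, 33]
Pass 2: scan indices 2..6 for the minimum = 5 comparison(s); min is -3, place at index 1 -> [-5, -3, 4, 18, 9, 27, 33]
Pass 3: scan indices 3..6 for the minimum = 4 comparison(s); min is 4, place at index 2 -> [-5, -3, 4, 18, 9, 27, 33]
Pass 4: scan indices 4..6 for the minimum = 3 comparison(s); min is 9, place at index 3 -> [-5, -3, 4, 9, 18, 27, 33]
Pass 5: scan indices 5..6 for the minimum = 2 comparison(s); min is 18, place at index 4 -> [-5, -3, 4, 9, 18, 27, 33]
Pass 6: scan indices 6..6 for the minimum = 1 comparison(s); min is 27, place at index 5 -> [-5, -3, 4, 9, 18, 27, 33]
Selection sort always scans the whole unsorted suffix, so the count is (n-1) + (n-2) + ... + 1 = n(n-1)/2 = 7*6/2 = 21 regardless of the input order.
Total comparisons: 6 + 5 + 4 + 3 + 2 + 1 = 21


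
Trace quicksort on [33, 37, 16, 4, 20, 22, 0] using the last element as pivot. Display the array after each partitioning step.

Partition 1: pivot=0 at index 0 -> [0, 37, 16, 4, 20, 22, 33]
Partition 2: pivot=33 at index 5 -> [0, 16, 4, 20, 22, 33, 37]
Partition 3: pivot=22 at index 4 -> [0, 16, 4, 20, 22, 33, 37]
Partition 4: pivot=20 at index 3 -> [0, 16, 4, 20, 22, 33, 37]
Partition 5: pivot=4 at index 1 -> [0, 4, 16, 20, 22, 33, 37]


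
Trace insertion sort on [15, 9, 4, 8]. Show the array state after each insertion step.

First element 15 is already 'sorted'
Insert 9: shifted 1 elements -> [9, 15, 4, 8]
Insert 4: shifted 2 elements -> [4, 9, 15, 8]
Insert 8: shifted 2 elements -> [4, 8, 9, 15]


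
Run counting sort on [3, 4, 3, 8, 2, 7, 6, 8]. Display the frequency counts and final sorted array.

Count array: [0, 0, 1, 2, 1, 0, 1, 1, 2]
(count[i] = number of elements equal to i)
Cumulative count: [0, 0, 1, 3, 4, 4, 5, 6, 8]
Sorted: [2, 3, 3, 4, 6, 7, 8, 8]


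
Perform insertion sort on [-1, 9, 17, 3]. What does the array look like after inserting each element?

First element -1 is already 'sorted'
Insert 9: shifted 0 elements -> [-1, 9, 17, 3]
Insert 17: shifted 0 elements -> [-1, 9, 17, 3]
Insert 3: shifted 2 elements -> [-1, 3, 9, 17]


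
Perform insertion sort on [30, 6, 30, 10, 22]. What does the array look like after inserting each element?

First element 30 is already 'sorted'
Insert 6: shifted 1 elements -> [6, 30, 30, 10, 22]
Insert 30: shifted 0 elements -> [6, 30, 30, 10, 22]
Insert 10: shifted 2 elements -> [6, 10, 30, 30, 22]
Insert 22: shifted 2 elements -> [6, 10, 22, 30, 30]


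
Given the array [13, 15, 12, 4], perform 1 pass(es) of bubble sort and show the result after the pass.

After pass 1: [13, 12, 4, 15] (2 swaps)
Total swaps: 2


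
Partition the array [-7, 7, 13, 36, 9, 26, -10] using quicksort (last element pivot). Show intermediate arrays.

Partition 1: pivot=-10 at index 0 -> [-10, 7, 13, 36, 9, 26, -7]
Partition 2: pivot=-7 at index 1 -> [-10, -7, 13, 36, 9, 26, 7]
Partition 3: pivot=7 at index 2 -> [-10, -7, 7, 36, 9, 26, 13]
Partition 4: pivot=13 at index 4 -> [-10, -7, 7, 9, 13, 26, 36]
Partition 5: pivot=36 at index 6 -> [-10, -7, 7, 9, 13, 26, 36]


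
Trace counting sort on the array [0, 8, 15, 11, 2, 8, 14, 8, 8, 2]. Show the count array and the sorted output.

Count array: [1, 0, 2, 0, 0, 0, 0, 0, 4, 0, 0, 1, 0, 0, 1, 1]
(count[i] = number of elements equal to i)
Cumulative count: [1, 1, 3, 3, 3, 3, 3, 3, 7, 7, 7, 8, 8, 8, 9, 10]
Sorted: [0, 2, 2, 8, 8, 8, 8, 11, 14, 15]


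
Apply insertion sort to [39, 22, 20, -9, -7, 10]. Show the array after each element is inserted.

First element 39 is already 'sorted'
Insert 22: shifted 1 elements -> [22, 39, 20, -9, -7, 10]
Insert 20: shifted 2 elements -> [20, 22, 39, -9, -7, 10]
Insert -9: shifted 3 elements -> [-9, 20, 22, 39, -7, 10]
Insert -7: shifted 3 elements -> [-9, -7, 20, 22, 39, 10]
Insert 10: shifted 3 elements -> [-9, -7, 10, 20, 22, 39]


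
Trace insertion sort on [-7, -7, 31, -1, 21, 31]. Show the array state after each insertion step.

First element -7 is already 'sorted'
Insert -7: shifted 0 elements -> [-7, -7, 31, -1, 21, 31]
Insert 31: shifted 0 elements -> [-7, -7, 31, -1, 21, 31]
Insert -1: shifted 1 elements -> [-7, -7, -1, 31, 21, 31]
Insert 21: shifted 1 elements -> [-7, -7, -1, 21, 31, 31]
Insert 31: shifted 0 elements -> [-7, -7, -1, 21, 31, 31]


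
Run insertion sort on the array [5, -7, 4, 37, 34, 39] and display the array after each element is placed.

First element 5 is already 'sorted'
Insert -7: shifted 1 elements -> [-7, 5, 4, 37, 34, 39]
Insert 4: shifted 1 elements -> [-7, 4, 5, 37, 34, 39]
Insert 37: shifted 0 elements -> [-7, 4, 5, 37, 34, 39]
Insert 34: shifted 1 elements -> [-7, 4, 5, 34, 37, 39]
Insert 39: shifted 0 elements -> [-7, 4, 5, 34, 37, 39]


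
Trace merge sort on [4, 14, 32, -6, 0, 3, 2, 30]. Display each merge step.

Divide and conquer:
  Merge [4] + [14] -> [4, 14]
  Merge [32] + [-6] -> [-6, 32]
  Merge [4, 14] + [-6, 32] -> [-6, 4, 14, 32]
  Merge [0] + [3] -> [0, 3]
  Merge [2] + [30] -> [2, 30]
  Merge [0, 3] + [2, 30] -> [0, 2, 3, 30]
  Merge [-6, 4, 14, 32] + [0, 2, 3, 30] -> [-6, 0, 2, 3, 4, 14, 30, 32]


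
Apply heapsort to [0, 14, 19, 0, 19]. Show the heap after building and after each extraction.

Build heap: [19, 14, 19, 0, 0]
Extract 19: [19, 14, 0, 0, 19]
Extract 19: [14, 0, 0, 19, 19]
Extract 14: [0, 0, 14, 19, 19]
Extract 0: [0, 0, 14, 19, 19]


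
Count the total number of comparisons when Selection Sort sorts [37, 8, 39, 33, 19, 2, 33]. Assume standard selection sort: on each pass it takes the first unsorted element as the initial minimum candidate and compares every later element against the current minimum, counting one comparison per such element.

Pass 1: scan indices 1..6 for the minimum = 6 comparison(s); min is 2, place at index 0 -> [2, 8, 39, 33, 19, 37, 33]
Pass 2: scan indices 2..6 for the minimum = 5 comparison(s); min is 8, place at index 1 -> [2, 8, 39, 33, 19, 37, 33]
Pass 3: scan indices 3..6 for the minimum = 4 comparison(s); min is 19, place at index 2 -> [2, 8, 19, 33, 39, 37, 33]
Pass 4: scan indices 4..6 for the minimum = 3 comparison(s); min is 33, place at index 3 -> [2, 8, 19, 33, 39, 37, 33]
Pass 5: scan indices 5..6 for the minimum = 2 comparison(s); min is 33, place at index 4 -> [2, 8, 19, 33, 33, 37, 39]
Pass 6: scan indices 6..6 for the minimum = 1 comparison(s); min is 37, place at index 5 -> [2, 8, 19, 33, 33, 37, 39]
Selection sort always scans the whole unsorted suffix, so the count is (n-1) + (n-2) + ... + 1 = n(n-1)/2 = 7*6/2 = 21 regardless of the input order.
Total comparisons: 6 + 5 + 4 + 3 + 2 + 1 = 21


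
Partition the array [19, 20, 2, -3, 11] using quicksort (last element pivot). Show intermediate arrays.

Partition 1: pivot=11 at index 2 -> [2, -3, 11, 20, 19]
Partition 2: pivot=-3 at index 0 -> [-3, 2, 11, 20, 19]
Partition 3: pivot=19 at index 3 -> [-3, 2, 11, 19, 20]


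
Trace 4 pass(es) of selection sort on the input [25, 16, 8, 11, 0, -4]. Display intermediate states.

Pass 1: Select minimum -4 at index 5, swap -> [-4, 16, 8, 11, 0, 25]
Pass 2: Select minimum 0 at index 4, swap -> [-4, 0, 8, 11, 16, 25]
Pass 3: Select minimum 8 at index 2, swap -> [-4, 0, 8, 11, 16, 25]
Pass 4: Select minimum 11 at index 3, swap -> [-4, 0, 8, 11, 16, 25]


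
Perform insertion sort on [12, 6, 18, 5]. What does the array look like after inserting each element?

First element 12 is already 'sorted'
Insert 6: shifted 1 elements -> [6, 12, 18, 5]
Insert 18: shifted 0 elements -> [6, 12, 18, 5]
Insert 5: shifted 3 elements -> [5, 6, 12, 18]


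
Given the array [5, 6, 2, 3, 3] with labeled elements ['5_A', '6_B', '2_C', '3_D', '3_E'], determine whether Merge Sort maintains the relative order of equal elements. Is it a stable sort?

Trace Merge Sort on the labeled array (the key is the number; the letter only tracks identity):
  Merge [5_A] + [6_B] -> [5_A, 6_B]
  Merge [3_D] + [3_E] -> [3_D, 3_E]
  Merge [2_C] + [3_D, 3_E] -> [2_C, 3_D, 3_E]
  Merge [5_A, 6_B] + [2_C, 3_D, 3_E] -> [2_C, 3_D, 3_E, 5_A, 6_B]
Final order: [2_C, 3_D, 3_E, 5_A, 6_B]
Equal keys:
  value 3: originally 3_D, 3_E; after sorting 3_D, 3_E -> order preserved
All equal keys kept their original relative order. Merge Sort is stable: when the heads of the two halves are equal the merge takes from the left half first.
Answer: Stable


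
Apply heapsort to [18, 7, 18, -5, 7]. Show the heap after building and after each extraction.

Build heap: [18, 7, 18, -5, 7]
Extract 18: [18, 7, 7, -5, 18]
Extract 18: [7, -5, 7, 18, 18]
Extract 7: [7, -5, 7, 18, 18]
Extract 7: [-5, 7, 7, 18, 18]


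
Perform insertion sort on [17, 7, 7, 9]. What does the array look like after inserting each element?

First element 17 is already 'sorted'
Insert 7: shifted 1 elements -> [7, 17, 7, 9]
Insert 7: shifted 1 elements -> [7, 7, 17, 9]
Insert 9: shifted 1 elements -> [7, 7, 9, 17]


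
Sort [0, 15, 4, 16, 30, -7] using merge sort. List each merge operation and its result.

Divide and conquer:
  Merge [15] + [4] -> [4, 15]
  Merge [0] + [4, 15] -> [0, 4, 15]
  Merge [30] + [-7] -> [-7, 30]
  Merge [16] + [-7, 30] -> [-7, 16, 30]
  Merge [0, 4, 15] + [-7, 16, 30] -> [-7, 0, 4, 15, 16, 30]


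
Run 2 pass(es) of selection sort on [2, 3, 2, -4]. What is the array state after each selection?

Pass 1: Select minimum -4 at index 3, swap -> [-4, 3, 2, 2]
Pass 2: Select minimum 2 at index 2, swap -> [-4, 2, 3, 2]


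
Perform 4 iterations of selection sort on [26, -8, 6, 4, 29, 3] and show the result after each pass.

Pass 1: Select minimum -8 at index 1, swap -> [-8, 26, 6, 4, 29, 3]
Pass 2: Select minimum 3 at index 5, swap -> [-8, 3, 6, 4, 29, 26]
Pass 3: Select minimum 4 at index 3, swap -> [-8, 3, 4, 6, 29, 26]
Pass 4: Select minimum 6 at index 3, swap -> [-8, 3, 4, 6, 29, 26]


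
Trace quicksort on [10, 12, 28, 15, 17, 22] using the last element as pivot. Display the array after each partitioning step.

Partition 1: pivot=22 at index 4 -> [10, 12, 15, 17, 22, 28]
Partition 2: pivot=17 at index 3 -> [10, 12, 15, 17, 22, 28]
Partition 3: pivot=15 at index 2 -> [10, 12, 15, 17, 22, 28]
Partition 4: pivot=12 at index 1 -> [10, 12, 15, 17, 22, 28]


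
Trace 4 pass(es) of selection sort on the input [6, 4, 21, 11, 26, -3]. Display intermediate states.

Pass 1: Select minimum -3 at index 5, swap -> [-3, 4, 21, 11, 26, 6]
Pass 2: Select minimum 4 at index 1, swap -> [-3, 4, 21, 11, 26, 6]
Pass 3: Select minimum 6 at index 5, swap -> [-3, 4, 6, 11, 26, 21]
Pass 4: Select minimum 11 at index 3, swap -> [-3, 4, 6, 11, 26, 21]


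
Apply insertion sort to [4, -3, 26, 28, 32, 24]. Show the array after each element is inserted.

First element 4 is already 'sorted'
Insert -3: shifted 1 elements -> [-3, 4, 26, 28, 32, 24]
Insert 26: shifted 0 elements -> [-3, 4, 26, 28, 32, 24]
Insert 28: shifted 0 elements -> [-3, 4, 26, 28, 32, 24]
Insert 32: shifted 0 elements -> [-3, 4, 26, 28, 32, 24]
Insert 24: shifted 3 elements -> [-3, 4, 24, 26, 28, 32]


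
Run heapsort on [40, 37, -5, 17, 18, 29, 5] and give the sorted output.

Build heap: [40, 37, 29, 17, 18, -5, 5]
Extract 40: [37, 18, 29, 17, 5, -5, 40]
Extract 37: [29, 18, -5, 17, 5, 37, 40]
Extract 29: [18, 17, -5, 5, 29, 37, 40]
Extract 18: [17, 5, -5, 18, 29, 37, 40]
Extract 17: [5, -5, 17, 18, 29, 37, 40]
Extract 5: [-5, 5, 17, 18, 29, 37, 40]


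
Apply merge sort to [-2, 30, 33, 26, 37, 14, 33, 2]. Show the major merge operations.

Divide and conquer:
  Merge [-2] + [30] -> [-2, 30]
  Merge [33] + [26] -> [26, 33]
  Merge [-2, 30] + [26, 33] -> [-2, 26, 30, 33]
  Merge [37] + [14] -> [14, 37]
  Merge [33] + [2] -> [2, 33]
  Merge [14, 37] + [2, 33] -> [2, 14, 33, 37]
  Merge [-2, 26, 30, 33] + [2, 14, 33, 37] -> [-2, 2, 14, 26, 30, 33, 33, 37]


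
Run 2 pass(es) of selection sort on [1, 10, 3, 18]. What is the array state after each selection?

Pass 1: Select minimum 1 at index 0, swap -> [1, 10, 3, 18]
Pass 2: Select minimum 3 at index 2, swap -> [1, 3, 10, 18]


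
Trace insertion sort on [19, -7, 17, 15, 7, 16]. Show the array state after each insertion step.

First element 19 is already 'sorted'
Insert -7: shifted 1 elements -> [-7, 19, 17, 15, 7, 16]
Insert 17: shifted 1 elements -> [-7, 17, 19, 15, 7, 16]
Insert 15: shifted 2 elements -> [-7, 15, 17, 19, 7, 16]
Insert 7: shifted 3 elements -> [-7, 7, 15, 17, 19, 16]
Insert 16: shifted 2 elements -> [-7, 7, 15, 16, 17, 19]


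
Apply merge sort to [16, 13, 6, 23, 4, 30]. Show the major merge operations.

Divide and conquer:
  Merge [13] + [6] -> [6, 13]
  Merge [16] + [6, 13] -> [6, 13, 16]
  Merge [4] + [30] -> [4, 30]
  Merge [23] + [4, 30] -> [4, 23, 30]
  Merge [6, 13, 16] + [4, 23, 30] -> [4, 6, 13, 16, 23, 30]


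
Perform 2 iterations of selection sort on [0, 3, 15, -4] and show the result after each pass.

Pass 1: Select minimum -4 at index 3, swap -> [-4, 3, 15, 0]
Pass 2: Select minimum 0 at index 3, swap -> [-4, 0, 15, 3]


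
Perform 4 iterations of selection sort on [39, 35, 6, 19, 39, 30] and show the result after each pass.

Pass 1: Select minimum 6 at index 2, swap -> [6, 35, 39, 19, 39, 30]
Pass 2: Select minimum 19 at index 3, swap -> [6, 19, 39, 35, 39, 30]
Pass 3: Select minimum 30 at index 5, swap -> [6, 19, 30, 35, 39, 39]
Pass 4: Select minimum 35 at index 3, swap -> [6, 19, 30, 35, 39, 39]


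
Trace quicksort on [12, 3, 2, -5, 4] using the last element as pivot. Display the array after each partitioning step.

Partition 1: pivot=4 at index 3 -> [3, 2, -5, 4, 12]
Partition 2: pivot=-5 at index 0 -> [-5, 2, 3, 4, 12]
Partition 3: pivot=3 at index 2 -> [-5, 2, 3, 4, 12]


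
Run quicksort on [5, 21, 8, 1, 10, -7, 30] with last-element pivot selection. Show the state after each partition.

Partition 1: pivot=30 at index 6 -> [5, 21, 8, 1, 10, -7, 30]
Partition 2: pivot=-7 at index 0 -> [-7, 21, 8, 1, 10, 5, 30]
Partition 3: pivot=5 at index 2 -> [-7, 1, 5, 21, 10, 8, 30]
Partition 4: pivot=8 at index 3 -> [-7, 1, 5, 8, 10, 21, 30]
Partition 5: pivot=21 at index 5 -> [-7, 1, 5, 8, 10, 21, 30]


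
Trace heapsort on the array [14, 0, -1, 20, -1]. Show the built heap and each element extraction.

Build heap: [20, 14, -1, 0, -1]
Extract 20: [14, 0, -1, -1, 20]
Extract 14: [0, -1, -1, 14, 20]
Extract 0: [-1, -1, 0, 14, 20]
Extract -1: [-1, -1, 0, 14, 20]


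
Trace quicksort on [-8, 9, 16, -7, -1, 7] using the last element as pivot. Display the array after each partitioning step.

Partition 1: pivot=7 at index 3 -> [-8, -7, -1, 7, 16, 9]
Partition 2: pivot=-1 at index 2 -> [-8, -7, -1, 7, 16, 9]
Partition 3: pivot=-7 at index 1 -> [-8, -7, -1, 7, 16, 9]
Partition 4: pivot=9 at index 4 -> [-8, -7, -1, 7, 9, 16]


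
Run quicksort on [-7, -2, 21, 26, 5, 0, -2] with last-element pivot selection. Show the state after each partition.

Partition 1: pivot=-2 at index 2 -> [-7, -2, -2, 26, 5, 0, 21]
Partition 2: pivot=-2 at index 1 -> [-7, -2, -2, 26, 5, 0, 21]
Partition 3: pivot=21 at index 5 -> [-7, -2, -2, 5, 0, 21, 26]
Partition 4: pivot=0 at index 3 -> [-7, -2, -2, 0, 5, 21, 26]


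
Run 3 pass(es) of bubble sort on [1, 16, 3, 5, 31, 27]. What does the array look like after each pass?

After pass 1: [1, 3, 5, 16, 27, 31] (3 swaps)
After pass 2: [1, 3, 5, 16, 27, 31] (0 swaps)
After pass 3: [1, 3, 5, 16, 27, 31] (0 swaps)
Total swaps: 3


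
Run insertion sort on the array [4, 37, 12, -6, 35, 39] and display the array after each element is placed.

First element 4 is already 'sorted'
Insert 37: shifted 0 elements -> [4, 37, 12, -6, 35, 39]
Insert 12: shifted 1 elements -> [4, 12, 37, -6, 35, 39]
Insert -6: shifted 3 elements -> [-6, 4, 12, 37, 35, 39]
Insert 35: shifted 1 elements -> [-6, 4, 12, 35, 37, 39]
Insert 39: shifted 0 elements -> [-6, 4, 12, 35, 37, 39]


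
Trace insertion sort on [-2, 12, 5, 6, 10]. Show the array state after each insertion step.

First element -2 is already 'sorted'
Insert 12: shifted 0 elements -> [-2, 12, 5, 6, 10]
Insert 5: shifted 1 elements -> [-2, 5, 12, 6, 10]
Insert 6: shifted 1 elements -> [-2, 5, 6, 12, 10]
Insert 10: shifted 1 elements -> [-2, 5, 6, 10, 12]


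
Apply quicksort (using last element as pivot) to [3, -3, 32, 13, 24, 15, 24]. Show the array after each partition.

Partition 1: pivot=24 at index 5 -> [3, -3, 13, 24, 15, 24, 32]
Partition 2: pivot=15 at index 3 -> [3, -3, 13, 15, 24, 24, 32]
Partition 3: pivot=13 at index 2 -> [3, -3, 13, 15, 24, 24, 32]
Partition 4: pivot=-3 at index 0 -> [-3, 3, 13, 15, 24, 24, 32]


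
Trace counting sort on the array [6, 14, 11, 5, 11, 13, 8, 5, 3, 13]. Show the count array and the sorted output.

Count array: [0, 0, 0, 1, 0, 2, 1, 0, 1, 0, 0, 2, 0, 2, 1]
(count[i] = number of elements equal to i)
Cumulative count: [0, 0, 0, 1, 1, 3, 4, 4, 5, 5, 5, 7, 7, 9, 10]
Sorted: [3, 5, 5, 6, 8, 11, 11, 13, 13, 14]


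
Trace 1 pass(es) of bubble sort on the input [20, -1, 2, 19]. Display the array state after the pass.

After pass 1: [-1, 2, 19, 20] (3 swaps)
Total swaps: 3


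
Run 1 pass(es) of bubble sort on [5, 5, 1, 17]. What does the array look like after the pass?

After pass 1: [5, 1, 5, 17] (1 swaps)
Total swaps: 1


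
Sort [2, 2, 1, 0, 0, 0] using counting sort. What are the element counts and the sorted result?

Count array: [3, 1, 2]
(count[i] = number of elements equal to i)
Cumulative count: [3, 4, 6]
Sorted: [0, 0, 0, 1, 2, 2]


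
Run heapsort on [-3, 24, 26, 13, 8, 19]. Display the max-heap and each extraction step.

Build heap: [26, 24, 19, 13, 8, -3]
Extract 26: [24, 13, 19, -3, 8, 26]
Extract 24: [19, 13, 8, -3, 24, 26]
Extract 19: [13, -3, 8, 19, 24, 26]
Extract 13: [8, -3, 13, 19, 24, 26]
Extract 8: [-3, 8, 13, 19, 24, 26]


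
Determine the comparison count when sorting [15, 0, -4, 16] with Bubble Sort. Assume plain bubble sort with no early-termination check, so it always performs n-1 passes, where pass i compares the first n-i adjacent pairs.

Pass 1: compare adjacent pairs (0,1)..(2,3) = 3 comparison(s), 2 swap(s) -> [0, -4, 15, 16]
Pass 2: compare adjacent pairs (0,1)..(1,2) = 2 comparison(s), 1 swap(s) -> [-4, 0, 15, 16]
Pass 3: compare adjacent pairs (0,1)..(0,1) = 1 comparison(s), 0 swap(s) -> [-4, 0, 15, 16]
Total comparisons: 3 + 2 + 1 = 6


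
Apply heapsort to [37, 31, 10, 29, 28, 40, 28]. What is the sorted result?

Build heap: [40, 31, 37, 29, 28, 10, 28]
Extract 40: [37, 31, 28, 29, 28, 10, 40]
Extract 37: [31, 29, 28, 10, 28, 37, 40]
Extract 31: [29, 28, 28, 10, 31, 37, 40]
Extract 29: [28, 10, 28, 29, 31, 37, 40]
Extract 28: [28, 10, 28, 29, 31, 37, 40]
Extract 28: [10, 28, 28, 29, 31, 37, 40]


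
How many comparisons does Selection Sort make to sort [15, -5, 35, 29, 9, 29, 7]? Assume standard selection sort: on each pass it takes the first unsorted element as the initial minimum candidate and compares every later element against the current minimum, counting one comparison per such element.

Pass 1: scan indices 1..6 for the minimum = 6 comparison(s); min is -5, place at index 0 -> [-5, 15, 35, 29, 9, 29, 7]
Pass 2: scan indices 2..6 for the minimum = 5 comparison(s); min is 7, place at index 1 -> [-5, 7, 35, 29, 9, 29, 15]
Pass 3: scan indices 3..6 for the minimum = 4 comparison(s); min is 9, place at index 2 -> [-5, 7, 9, 29, 35, 29, 15]
Pass 4: scan indices 4..6 for the minimum = 3 comparison(s); min is 15, place at index 3 -> [-5, 7, 9, 15, 35, 29, 29]
Pass 5: scan indices 5..6 for the minimum = 2 comparison(s); min is 29, place at index 4 -> [-5, 7, 9, 15, 29, 35, 29]
Pass 6: scan indices 6..6 for the minimum = 1 comparison(s); min is 29, place at index 5 -> [-5, 7, 9, 15, 29, 29, 35]
Selection sort always scans the whole unsorted suffix, so the count is (n-1) + (n-2) + ... + 1 = n(n-1)/2 = 7*6/2 = 21 regardless of the input order.
Total comparisons: 6 + 5 + 4 + 3 + 2 + 1 = 21


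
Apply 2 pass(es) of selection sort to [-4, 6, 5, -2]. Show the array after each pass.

Pass 1: Select minimum -4 at index 0, swap -> [-4, 6, 5, -2]
Pass 2: Select minimum -2 at index 3, swap -> [-4, -2, 5, 6]


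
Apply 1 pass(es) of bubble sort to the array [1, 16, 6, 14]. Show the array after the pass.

After pass 1: [1, 6, 14, 16] (2 swaps)
Total swaps: 2


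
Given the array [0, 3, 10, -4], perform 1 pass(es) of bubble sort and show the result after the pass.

After pass 1: [0, 3, -4, 10] (1 swaps)
Total swaps: 1


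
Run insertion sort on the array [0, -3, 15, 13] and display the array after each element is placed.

First element 0 is already 'sorted'
Insert -3: shifted 1 elements -> [-3, 0, 15, 13]
Insert 15: shifted 0 elements -> [-3, 0, 15, 13]
Insert 13: shifted 1 elements -> [-3, 0, 13, 15]


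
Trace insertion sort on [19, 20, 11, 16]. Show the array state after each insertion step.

First element 19 is already 'sorted'
Insert 20: shifted 0 elements -> [19, 20, 11, 16]
Insert 11: shifted 2 elements -> [11, 19, 20, 16]
Insert 16: shifted 2 elements -> [11, 16, 19, 20]


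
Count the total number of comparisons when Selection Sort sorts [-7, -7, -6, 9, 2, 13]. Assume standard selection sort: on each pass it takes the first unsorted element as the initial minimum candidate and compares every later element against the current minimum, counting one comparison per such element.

Pass 1: scan indices 1..5 for the minimum = 5 comparison(s); min is -7, place at index 0 -> [-7, -7, -6, 9, 2, 13]
Pass 2: scan indices 2..5 for the minimum = 4 comparison(s); min is -7, place at index 1 -> [-7, -7, -6, 9, 2, 13]
Pass 3: scan indices 3..5 for the minimum = 3 comparison(s); min is -6, place at index 2 -> [-7, -7, -6, 9, 2, 13]
Pass 4: scan indices 4..5 for the minimum = 2 comparison(s); min is 2, place at index 3 -> [-7, -7, -6, 2, 9, 13]
Pass 5: scan indices 5..5 for the minimum = 1 comparison(s); min is 9, place at index 4 -> [-7, -7, -6, 2, 9, 13]
Selection sort always scans the whole unsorted suffix, so the count is (n-1) + (n-2) + ... + 1 = n(n-1)/2 = 6*5/2 = 15 regardless of the input order.
Total comparisons: 5 + 4 + 3 + 2 + 1 = 15


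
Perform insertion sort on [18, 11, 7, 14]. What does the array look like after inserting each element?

First element 18 is already 'sorted'
Insert 11: shifted 1 elements -> [11, 18, 7, 14]
Insert 7: shifted 2 elements -> [7, 11, 18, 14]
Insert 14: shifted 1 elements -> [7, 11, 14, 18]


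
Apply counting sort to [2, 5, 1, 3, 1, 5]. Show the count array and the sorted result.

Count array: [0, 2, 1, 1, 0, 2]
(count[i] = number of elements equal to i)
Cumulative count: [0, 2, 3, 4, 4, 6]
Sorted: [1, 1, 2, 3, 5, 5]


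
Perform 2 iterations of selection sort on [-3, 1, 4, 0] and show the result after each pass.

Pass 1: Select minimum -3 at index 0, swap -> [-3, 1, 4, 0]
Pass 2: Select minimum 0 at index 3, swap -> [-3, 0, 4, 1]


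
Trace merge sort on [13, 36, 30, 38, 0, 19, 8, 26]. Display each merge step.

Divide and conquer:
  Merge [13] + [36] -> [13, 36]
  Merge [30] + [38] -> [30, 38]
  Merge [13, 36] + [30, 38] -> [13, 30, 36, 38]
  Merge [0] + [19] -> [0, 19]
  Merge [8] + [26] -> [8, 26]
  Merge [0, 19] + [8, 26] -> [0, 8, 19, 26]
  Merge [13, 30, 36, 38] + [0, 8, 19, 26] -> [0, 8, 13, 19, 26, 30, 36, 38]


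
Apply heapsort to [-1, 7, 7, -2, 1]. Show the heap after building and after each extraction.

Build heap: [7, 1, 7, -2, -1]
Extract 7: [7, 1, -1, -2, 7]
Extract 7: [1, -2, -1, 7, 7]
Extract 1: [-1, -2, 1, 7, 7]
Extract -1: [-2, -1, 1, 7, 7]


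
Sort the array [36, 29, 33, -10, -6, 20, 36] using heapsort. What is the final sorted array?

Build heap: [36, 29, 36, -10, -6, 20, 33]
Extract 36: [36, 29, 33, -10, -6, 20, 36]
Extract 36: [33, 29, 20, -10, -6, 36, 36]
Extract 33: [29, -6, 20, -10, 33, 36, 36]
Extract 29: [20, -6, -10, 29, 33, 36, 36]
Extract 20: [-6, -10, 20, 29, 33, 36, 36]
Extract -6: [-10, -6, 20, 29, 33, 36, 36]


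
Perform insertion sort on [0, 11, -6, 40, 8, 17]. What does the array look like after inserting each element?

First element 0 is already 'sorted'
Insert 11: shifted 0 elements -> [0, 11, -6, 40, 8, 17]
Insert -6: shifted 2 elements -> [-6, 0, 11, 40, 8, 17]
Insert 40: shifted 0 elements -> [-6, 0, 11, 40, 8, 17]
Insert 8: shifted 2 elements -> [-6, 0, 8, 11, 40, 17]
Insert 17: shifted 1 elements -> [-6, 0, 8, 11, 17, 40]


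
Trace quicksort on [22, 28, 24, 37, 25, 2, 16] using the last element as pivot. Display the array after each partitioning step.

Partition 1: pivot=16 at index 1 -> [2, 16, 24, 37, 25, 22, 28]
Partition 2: pivot=28 at index 5 -> [2, 16, 24, 25, 22, 28, 37]
Partition 3: pivot=22 at index 2 -> [2, 16, 22, 25, 24, 28, 37]
Partition 4: pivot=24 at index 3 -> [2, 16, 22, 24, 25, 28, 37]


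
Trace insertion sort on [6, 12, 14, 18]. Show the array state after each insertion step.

First element 6 is already 'sorted'
Insert 12: shifted 0 elements -> [6, 12, 14, 18]
Insert 14: shifted 0 elements -> [6, 12, 14, 18]
Insert 18: shifted 0 elements -> [6, 12, 14, 18]


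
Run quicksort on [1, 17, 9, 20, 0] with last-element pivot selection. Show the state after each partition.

Partition 1: pivot=0 at index 0 -> [0, 17, 9, 20, 1]
Partition 2: pivot=1 at index 1 -> [0, 1, 9, 20, 17]
Partition 3: pivot=17 at index 3 -> [0, 1, 9, 17, 20]


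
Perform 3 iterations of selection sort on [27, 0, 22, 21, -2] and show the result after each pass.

Pass 1: Select minimum -2 at index 4, swap -> [-2, 0, 22, 21, 27]
Pass 2: Select minimum 0 at index 1, swap -> [-2, 0, 22, 21, 27]
Pass 3: Select minimum 21 at index 3, swap -> [-2, 0, 21, 22, 27]


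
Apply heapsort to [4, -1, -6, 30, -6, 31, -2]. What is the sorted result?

Build heap: [31, 30, 4, -1, -6, -6, -2]
Extract 31: [30, -1, 4, -2, -6, -6, 31]
Extract 30: [4, -1, -6, -2, -6, 30, 31]
Extract 4: [-1, -2, -6, -6, 4, 30, 31]
Extract -1: [-2, -6, -6, -1, 4, 30, 31]
Extract -2: [-6, -6, -2, -1, 4, 30, 31]
Extract -6: [-6, -6, -2, -1, 4, 30, 31]


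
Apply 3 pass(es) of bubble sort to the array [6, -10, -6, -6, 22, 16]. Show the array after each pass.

After pass 1: [-10, -6, -6, 6, 16, 22] (4 swaps)
After pass 2: [-10, -6, -6, 6, 16, 22] (0 swaps)
After pass 3: [-10, -6, -6, 6, 16, 22] (0 swaps)
Total swaps: 4


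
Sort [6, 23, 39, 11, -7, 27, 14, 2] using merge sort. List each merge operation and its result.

Divide and conquer:
  Merge [6] + [23] -> [6, 23]
  Merge [39] + [11] -> [11, 39]
  Merge [6, 23] + [11, 39] -> [6, 11, 23, 39]
  Merge [-7] + [27] -> [-7, 27]
  Merge [14] + [2] -> [2, 14]
  Merge [-7, 27] + [2, 14] -> [-7, 2, 14, 27]
  Merge [6, 11, 23, 39] + [-7, 2, 14, 27] -> [-7, 2, 6, 11, 14, 23, 27, 39]


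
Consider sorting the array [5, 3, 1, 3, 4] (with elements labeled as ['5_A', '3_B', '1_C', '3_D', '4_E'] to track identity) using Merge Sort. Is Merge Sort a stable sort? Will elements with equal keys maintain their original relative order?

Trace Merge Sort on the labeled array (the key is the number; the letter only tracks identity):
  Merge [5_A] + [3_B] -> [3_B, 5_A]
  Merge [3_D] + [4_E] -> [3_D, 4_E]
  Merge [1_C] + [3_D, 4_E] -> [1_C, 3_D, 4_E]
  Merge [3_B, 5_A] + [1_C, 3_D, 4_E] -> [1_C, 3_B, 3_D, 4_E, 5_A]
Final order: [1_C, 3_B, 3_D, 4_E, 5_A]
Equal keys:
  value 3: originally 3_B, 3_D; after sorting 3_B, 3_D -> order preserved
All equal keys kept their original relative order. Merge Sort is stable: when the heads of the two halves are equal the merge takes from the left half first.
Answer: Stable


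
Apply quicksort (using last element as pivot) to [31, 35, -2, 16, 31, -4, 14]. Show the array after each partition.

Partition 1: pivot=14 at index 2 -> [-2, -4, 14, 16, 31, 35, 31]
Partition 2: pivot=-4 at index 0 -> [-4, -2, 14, 16, 31, 35, 31]
Partition 3: pivot=31 at index 5 -> [-4, -2, 14, 16, 31, 31, 35]
Partition 4: pivot=31 at index 4 -> [-4, -2, 14, 16, 31, 31, 35]


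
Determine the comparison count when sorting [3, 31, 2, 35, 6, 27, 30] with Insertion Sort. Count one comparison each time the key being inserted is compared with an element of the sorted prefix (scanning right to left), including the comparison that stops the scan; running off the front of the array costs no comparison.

Insert 31: 3 <= 31 (stop) = 1 comparison(s) -> [3, 31, 2, 35, 6, 27, 30]
Insert 2: 31 > 2 (shift), 3 > 2 (shift), reached front = 2 comparison(s) -> [2, 3, 31, 35, 6, 27, 30]
Insert 35: 31 <= 35 (stop) = 1 comparison(s) -> [2, 3, 31, 35, 6, 27, 30]
Insert 6: 35 > 6 (shift), 31 > 6 (shift), 3 <= 6 (stop) = 3 comparison(s) -> [2, 3, 6, 31, 35, 27, 30]
Insert 27: 35 > 27 (shift), 31 > 27 (shift), 6 <= 27 (stop) = 3 comparison(s) -> [2, 3, 6, 27, 31, 35, 30]
Insert 30: 35 > 30 (shift), 31 > 30 (shift), 27 <= 30 (stop) = 3 comparison(s) -> [2, 3, 6, 27, 30, 31, 35]
Total comparisons: 1 + 2 + 1 + 3 + 3 + 3 = 13


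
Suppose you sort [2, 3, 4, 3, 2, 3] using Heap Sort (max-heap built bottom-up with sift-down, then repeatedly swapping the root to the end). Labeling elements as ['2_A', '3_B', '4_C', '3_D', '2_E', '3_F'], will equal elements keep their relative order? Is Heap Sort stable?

Trace Heap Sort on the labeled array (the key is the number; the letter only tracks identity):
  Build max-heap: [4_C, 3_B, 3_F, 3_D, 2_E, 2_A]
  Swap root 4_C to index 5, re-heapify first 5 -> [3_B, 3_D, 3_F, 2_A, 2_E, 4_C]
  Swap root 3_B to index 4, re-heapify first 4 -> [3_D, 2_E, 3_F, 2_A, 3_B, 4_C]
  Swap root 3_D to index 3, re-heapify first 3 -> [3_F, 2_E, 2_A, 3_D, 3_B, 4_C]
  Swap root 3_F to index 2, re-heapify first 2 -> [2_A, 2_E, 3_F, 3_D, 3_B, 4_C]
  Swap root 2_A to index 1, re-heapify first 1 -> [2_E, 2_A, 3_F, 3_D, 3_B, 4_C]
Final order: [2_E, 2_A, 3_F, 3_D, 3_B, 4_C]
Equal keys:
  value 2: originally 2_A, 2_E; after sorting 2_E, 2_A -> order changed
  value 3: originally 3_B, 3_D, 3_F; after sorting 3_F, 3_D, 3_B -> order changed
Equal keys were reordered, so Heap Sort is not stable: heap construction and root-to-end swaps move elements without regard to the original order of equal keys. (One such input is enough; an unstable sort may happen to preserve order on other inputs, but it gives no guarantee.)
Answer: Not stable


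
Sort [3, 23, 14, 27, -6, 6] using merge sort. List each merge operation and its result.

Divide and conquer:
  Merge [23] + [14] -> [14, 23]
  Merge [3] + [14, 23] -> [3, 14, 23]
  Merge [-6] + [6] -> [-6, 6]
  Merge [27] + [-6, 6] -> [-6, 6, 27]
  Merge [3, 14, 23] + [-6, 6, 27] -> [-6, 3, 6, 14, 23, 27]


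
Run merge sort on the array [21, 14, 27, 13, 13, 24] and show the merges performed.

Divide and conquer:
  Merge [14] + [27] -> [14, 27]
  Merge [21] + [14, 27] -> [14, 21, 27]
  Merge [13] + [24] -> [13, 24]
  Merge [13] + [13, 24] -> [13, 13, 24]
  Merge [14, 21, 27] + [13, 13, 24] -> [13, 13, 14, 21, 24, 27]


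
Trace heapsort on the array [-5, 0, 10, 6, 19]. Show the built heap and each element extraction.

Build heap: [19, 6, 10, -5, 0]
Extract 19: [10, 6, 0, -5, 19]
Extract 10: [6, -5, 0, 10, 19]
Extract 6: [0, -5, 6, 10, 19]
Extract 0: [-5, 0, 6, 10, 19]


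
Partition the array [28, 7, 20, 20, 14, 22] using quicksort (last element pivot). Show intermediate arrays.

Partition 1: pivot=22 at index 4 -> [7, 20, 20, 14, 22, 28]
Partition 2: pivot=14 at index 1 -> [7, 14, 20, 20, 22, 28]
Partition 3: pivot=20 at index 3 -> [7, 14, 20, 20, 22, 28]


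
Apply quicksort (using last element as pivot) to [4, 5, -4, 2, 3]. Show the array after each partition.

Partition 1: pivot=3 at index 2 -> [-4, 2, 3, 5, 4]
Partition 2: pivot=2 at index 1 -> [-4, 2, 3, 5, 4]
Partition 3: pivot=4 at index 3 -> [-4, 2, 3, 4, 5]


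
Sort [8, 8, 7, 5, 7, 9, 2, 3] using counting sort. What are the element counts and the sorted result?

Count array: [0, 0, 1, 1, 0, 1, 0, 2, 2, 1]
(count[i] = number of elements equal to i)
Cumulative count: [0, 0, 1, 2, 2, 3, 3, 5, 7, 8]
Sorted: [2, 3, 5, 7, 7, 8, 8, 9]


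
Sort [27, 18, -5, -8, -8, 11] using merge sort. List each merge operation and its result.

Divide and conquer:
  Merge [18] + [-5] -> [-5, 18]
  Merge [27] + [-5, 18] -> [-5, 18, 27]
  Merge [-8] + [11] -> [-8, 11]
  Merge [-8] + [-8, 11] -> [-8, -8, 11]
  Merge [-5, 18, 27] + [-8, -8, 11] -> [-8, -8, -5, 11, 18, 27]


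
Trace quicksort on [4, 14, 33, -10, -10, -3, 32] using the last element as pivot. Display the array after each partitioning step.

Partition 1: pivot=32 at index 5 -> [4, 14, -10, -10, -3, 32, 33]
Partition 2: pivot=-3 at index 2 -> [-10, -10, -3, 14, 4, 32, 33]
Partition 3: pivot=-10 at index 1 -> [-10, -10, -3, 14, 4, 32, 33]
Partition 4: pivot=4 at index 3 -> [-10, -10, -3, 4, 14, 32, 33]
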